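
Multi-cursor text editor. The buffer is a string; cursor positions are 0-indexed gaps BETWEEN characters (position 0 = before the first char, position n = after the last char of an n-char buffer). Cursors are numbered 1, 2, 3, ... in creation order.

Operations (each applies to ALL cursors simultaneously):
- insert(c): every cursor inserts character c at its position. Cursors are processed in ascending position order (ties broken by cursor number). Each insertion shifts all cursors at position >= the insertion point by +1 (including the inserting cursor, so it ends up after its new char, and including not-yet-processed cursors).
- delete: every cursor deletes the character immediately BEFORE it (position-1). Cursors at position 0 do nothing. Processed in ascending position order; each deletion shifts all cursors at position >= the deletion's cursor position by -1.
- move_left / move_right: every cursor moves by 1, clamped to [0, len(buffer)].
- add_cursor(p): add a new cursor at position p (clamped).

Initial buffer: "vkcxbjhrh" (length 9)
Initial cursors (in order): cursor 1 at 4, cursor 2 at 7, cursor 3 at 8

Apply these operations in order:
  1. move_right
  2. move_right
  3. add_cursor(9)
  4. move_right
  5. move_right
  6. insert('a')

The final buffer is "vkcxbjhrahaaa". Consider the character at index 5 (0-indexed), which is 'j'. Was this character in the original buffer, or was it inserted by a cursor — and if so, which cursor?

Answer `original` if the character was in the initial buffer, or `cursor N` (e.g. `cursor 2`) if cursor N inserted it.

After op 1 (move_right): buffer="vkcxbjhrh" (len 9), cursors c1@5 c2@8 c3@9, authorship .........
After op 2 (move_right): buffer="vkcxbjhrh" (len 9), cursors c1@6 c2@9 c3@9, authorship .........
After op 3 (add_cursor(9)): buffer="vkcxbjhrh" (len 9), cursors c1@6 c2@9 c3@9 c4@9, authorship .........
After op 4 (move_right): buffer="vkcxbjhrh" (len 9), cursors c1@7 c2@9 c3@9 c4@9, authorship .........
After op 5 (move_right): buffer="vkcxbjhrh" (len 9), cursors c1@8 c2@9 c3@9 c4@9, authorship .........
After op 6 (insert('a')): buffer="vkcxbjhrahaaa" (len 13), cursors c1@9 c2@13 c3@13 c4@13, authorship ........1.234
Authorship (.=original, N=cursor N): . . . . . . . . 1 . 2 3 4
Index 5: author = original

Answer: original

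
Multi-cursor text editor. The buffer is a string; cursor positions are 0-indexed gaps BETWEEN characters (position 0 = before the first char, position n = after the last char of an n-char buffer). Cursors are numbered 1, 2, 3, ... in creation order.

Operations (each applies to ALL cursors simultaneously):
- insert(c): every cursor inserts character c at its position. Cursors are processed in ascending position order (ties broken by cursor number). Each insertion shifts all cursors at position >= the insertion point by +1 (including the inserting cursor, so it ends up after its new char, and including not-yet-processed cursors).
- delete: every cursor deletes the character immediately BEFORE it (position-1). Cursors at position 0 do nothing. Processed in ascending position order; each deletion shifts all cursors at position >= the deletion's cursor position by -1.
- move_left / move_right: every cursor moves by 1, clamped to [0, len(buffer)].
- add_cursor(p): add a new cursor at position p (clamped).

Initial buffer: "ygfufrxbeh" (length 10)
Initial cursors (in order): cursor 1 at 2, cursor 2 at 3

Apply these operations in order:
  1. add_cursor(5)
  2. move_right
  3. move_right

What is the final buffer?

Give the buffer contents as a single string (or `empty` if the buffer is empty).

After op 1 (add_cursor(5)): buffer="ygfufrxbeh" (len 10), cursors c1@2 c2@3 c3@5, authorship ..........
After op 2 (move_right): buffer="ygfufrxbeh" (len 10), cursors c1@3 c2@4 c3@6, authorship ..........
After op 3 (move_right): buffer="ygfufrxbeh" (len 10), cursors c1@4 c2@5 c3@7, authorship ..........

Answer: ygfufrxbeh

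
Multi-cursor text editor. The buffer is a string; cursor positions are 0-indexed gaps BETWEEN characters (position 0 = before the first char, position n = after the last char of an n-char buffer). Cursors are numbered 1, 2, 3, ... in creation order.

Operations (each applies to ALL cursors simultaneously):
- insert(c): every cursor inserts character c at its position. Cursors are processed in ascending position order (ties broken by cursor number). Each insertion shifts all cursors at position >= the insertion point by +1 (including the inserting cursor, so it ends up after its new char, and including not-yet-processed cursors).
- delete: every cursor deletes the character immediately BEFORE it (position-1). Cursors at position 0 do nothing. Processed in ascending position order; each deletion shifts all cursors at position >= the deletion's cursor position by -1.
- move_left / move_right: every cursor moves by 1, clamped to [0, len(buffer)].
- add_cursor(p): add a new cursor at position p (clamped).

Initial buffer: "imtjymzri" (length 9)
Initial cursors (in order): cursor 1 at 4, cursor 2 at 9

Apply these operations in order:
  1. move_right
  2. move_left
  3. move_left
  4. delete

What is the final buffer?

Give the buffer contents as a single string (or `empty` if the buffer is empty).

Answer: imjymri

Derivation:
After op 1 (move_right): buffer="imtjymzri" (len 9), cursors c1@5 c2@9, authorship .........
After op 2 (move_left): buffer="imtjymzri" (len 9), cursors c1@4 c2@8, authorship .........
After op 3 (move_left): buffer="imtjymzri" (len 9), cursors c1@3 c2@7, authorship .........
After op 4 (delete): buffer="imjymri" (len 7), cursors c1@2 c2@5, authorship .......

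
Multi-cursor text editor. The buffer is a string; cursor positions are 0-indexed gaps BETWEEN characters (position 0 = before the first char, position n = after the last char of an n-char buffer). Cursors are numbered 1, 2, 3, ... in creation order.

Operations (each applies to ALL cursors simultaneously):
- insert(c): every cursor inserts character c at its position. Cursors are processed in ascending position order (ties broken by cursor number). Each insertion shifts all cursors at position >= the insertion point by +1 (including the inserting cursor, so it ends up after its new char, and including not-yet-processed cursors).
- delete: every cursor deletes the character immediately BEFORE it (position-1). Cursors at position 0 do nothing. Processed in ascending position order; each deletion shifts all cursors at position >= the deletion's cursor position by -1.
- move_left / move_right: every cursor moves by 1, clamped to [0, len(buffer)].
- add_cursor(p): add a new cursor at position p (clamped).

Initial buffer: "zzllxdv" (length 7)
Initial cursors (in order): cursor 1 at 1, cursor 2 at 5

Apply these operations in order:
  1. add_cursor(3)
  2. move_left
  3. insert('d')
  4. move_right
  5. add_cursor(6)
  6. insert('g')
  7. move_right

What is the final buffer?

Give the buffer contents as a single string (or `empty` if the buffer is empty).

Answer: dzgzdlglgdxgdv

Derivation:
After op 1 (add_cursor(3)): buffer="zzllxdv" (len 7), cursors c1@1 c3@3 c2@5, authorship .......
After op 2 (move_left): buffer="zzllxdv" (len 7), cursors c1@0 c3@2 c2@4, authorship .......
After op 3 (insert('d')): buffer="dzzdlldxdv" (len 10), cursors c1@1 c3@4 c2@7, authorship 1..3..2...
After op 4 (move_right): buffer="dzzdlldxdv" (len 10), cursors c1@2 c3@5 c2@8, authorship 1..3..2...
After op 5 (add_cursor(6)): buffer="dzzdlldxdv" (len 10), cursors c1@2 c3@5 c4@6 c2@8, authorship 1..3..2...
After op 6 (insert('g')): buffer="dzgzdlglgdxgdv" (len 14), cursors c1@3 c3@7 c4@9 c2@12, authorship 1.1.3.3.42.2..
After op 7 (move_right): buffer="dzgzdlglgdxgdv" (len 14), cursors c1@4 c3@8 c4@10 c2@13, authorship 1.1.3.3.42.2..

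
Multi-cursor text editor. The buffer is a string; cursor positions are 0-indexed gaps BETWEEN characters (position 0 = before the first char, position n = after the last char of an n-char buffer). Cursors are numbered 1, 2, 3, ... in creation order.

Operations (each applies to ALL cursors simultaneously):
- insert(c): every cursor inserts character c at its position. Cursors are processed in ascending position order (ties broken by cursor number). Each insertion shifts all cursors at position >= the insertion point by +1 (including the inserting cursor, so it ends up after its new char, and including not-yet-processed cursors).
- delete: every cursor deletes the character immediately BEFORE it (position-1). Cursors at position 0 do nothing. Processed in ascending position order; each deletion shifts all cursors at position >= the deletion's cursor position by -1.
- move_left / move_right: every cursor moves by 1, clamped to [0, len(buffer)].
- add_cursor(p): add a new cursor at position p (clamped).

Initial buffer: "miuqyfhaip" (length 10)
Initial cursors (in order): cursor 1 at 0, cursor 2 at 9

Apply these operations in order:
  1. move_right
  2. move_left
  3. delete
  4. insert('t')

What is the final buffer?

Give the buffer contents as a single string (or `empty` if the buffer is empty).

After op 1 (move_right): buffer="miuqyfhaip" (len 10), cursors c1@1 c2@10, authorship ..........
After op 2 (move_left): buffer="miuqyfhaip" (len 10), cursors c1@0 c2@9, authorship ..........
After op 3 (delete): buffer="miuqyfhap" (len 9), cursors c1@0 c2@8, authorship .........
After op 4 (insert('t')): buffer="tmiuqyfhatp" (len 11), cursors c1@1 c2@10, authorship 1........2.

Answer: tmiuqyfhatp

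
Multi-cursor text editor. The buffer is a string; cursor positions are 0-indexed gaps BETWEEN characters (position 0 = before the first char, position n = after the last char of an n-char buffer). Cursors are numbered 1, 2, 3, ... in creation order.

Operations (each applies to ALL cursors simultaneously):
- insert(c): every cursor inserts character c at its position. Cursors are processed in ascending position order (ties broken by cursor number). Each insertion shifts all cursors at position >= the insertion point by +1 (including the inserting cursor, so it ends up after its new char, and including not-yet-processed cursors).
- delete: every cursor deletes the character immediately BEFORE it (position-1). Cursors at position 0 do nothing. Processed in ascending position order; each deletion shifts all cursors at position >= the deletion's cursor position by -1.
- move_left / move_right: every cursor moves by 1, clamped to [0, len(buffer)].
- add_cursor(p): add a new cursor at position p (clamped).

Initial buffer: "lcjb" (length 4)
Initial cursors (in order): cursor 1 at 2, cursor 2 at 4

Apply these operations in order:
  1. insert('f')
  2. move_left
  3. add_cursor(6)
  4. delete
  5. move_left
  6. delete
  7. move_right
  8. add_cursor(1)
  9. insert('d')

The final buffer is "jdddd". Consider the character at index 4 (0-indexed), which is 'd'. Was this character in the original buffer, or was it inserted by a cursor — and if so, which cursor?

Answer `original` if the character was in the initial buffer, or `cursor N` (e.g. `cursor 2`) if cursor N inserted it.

Answer: cursor 4

Derivation:
After op 1 (insert('f')): buffer="lcfjbf" (len 6), cursors c1@3 c2@6, authorship ..1..2
After op 2 (move_left): buffer="lcfjbf" (len 6), cursors c1@2 c2@5, authorship ..1..2
After op 3 (add_cursor(6)): buffer="lcfjbf" (len 6), cursors c1@2 c2@5 c3@6, authorship ..1..2
After op 4 (delete): buffer="lfj" (len 3), cursors c1@1 c2@3 c3@3, authorship .1.
After op 5 (move_left): buffer="lfj" (len 3), cursors c1@0 c2@2 c3@2, authorship .1.
After op 6 (delete): buffer="j" (len 1), cursors c1@0 c2@0 c3@0, authorship .
After op 7 (move_right): buffer="j" (len 1), cursors c1@1 c2@1 c3@1, authorship .
After op 8 (add_cursor(1)): buffer="j" (len 1), cursors c1@1 c2@1 c3@1 c4@1, authorship .
After op 9 (insert('d')): buffer="jdddd" (len 5), cursors c1@5 c2@5 c3@5 c4@5, authorship .1234
Authorship (.=original, N=cursor N): . 1 2 3 4
Index 4: author = 4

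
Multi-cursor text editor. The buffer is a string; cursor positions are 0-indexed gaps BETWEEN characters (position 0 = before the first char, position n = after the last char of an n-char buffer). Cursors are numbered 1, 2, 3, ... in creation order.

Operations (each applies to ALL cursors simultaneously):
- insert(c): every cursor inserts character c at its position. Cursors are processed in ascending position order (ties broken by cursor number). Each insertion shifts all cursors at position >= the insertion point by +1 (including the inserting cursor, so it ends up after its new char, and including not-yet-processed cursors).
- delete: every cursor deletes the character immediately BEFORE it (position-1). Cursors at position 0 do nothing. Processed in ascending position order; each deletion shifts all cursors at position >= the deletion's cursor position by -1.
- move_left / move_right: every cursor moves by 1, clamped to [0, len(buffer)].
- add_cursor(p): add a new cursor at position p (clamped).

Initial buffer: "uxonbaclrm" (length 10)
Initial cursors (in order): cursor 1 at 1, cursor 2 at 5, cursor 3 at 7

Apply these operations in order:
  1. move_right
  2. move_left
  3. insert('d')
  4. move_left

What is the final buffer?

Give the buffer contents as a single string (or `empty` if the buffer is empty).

After op 1 (move_right): buffer="uxonbaclrm" (len 10), cursors c1@2 c2@6 c3@8, authorship ..........
After op 2 (move_left): buffer="uxonbaclrm" (len 10), cursors c1@1 c2@5 c3@7, authorship ..........
After op 3 (insert('d')): buffer="udxonbdacdlrm" (len 13), cursors c1@2 c2@7 c3@10, authorship .1....2..3...
After op 4 (move_left): buffer="udxonbdacdlrm" (len 13), cursors c1@1 c2@6 c3@9, authorship .1....2..3...

Answer: udxonbdacdlrm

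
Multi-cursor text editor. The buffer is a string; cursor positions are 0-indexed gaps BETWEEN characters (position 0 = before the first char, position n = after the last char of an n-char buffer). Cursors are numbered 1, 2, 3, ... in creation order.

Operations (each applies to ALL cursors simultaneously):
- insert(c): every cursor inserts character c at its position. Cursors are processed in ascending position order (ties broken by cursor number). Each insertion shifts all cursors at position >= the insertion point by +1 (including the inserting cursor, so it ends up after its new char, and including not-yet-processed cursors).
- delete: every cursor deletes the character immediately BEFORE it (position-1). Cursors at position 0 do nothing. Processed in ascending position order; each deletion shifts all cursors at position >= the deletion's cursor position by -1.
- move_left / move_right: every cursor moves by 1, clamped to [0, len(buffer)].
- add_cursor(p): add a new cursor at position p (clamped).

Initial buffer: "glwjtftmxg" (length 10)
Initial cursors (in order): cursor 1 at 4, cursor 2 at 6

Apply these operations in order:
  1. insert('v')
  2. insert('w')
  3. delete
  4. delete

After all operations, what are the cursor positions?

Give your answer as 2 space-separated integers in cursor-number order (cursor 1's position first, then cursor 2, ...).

After op 1 (insert('v')): buffer="glwjvtfvtmxg" (len 12), cursors c1@5 c2@8, authorship ....1..2....
After op 2 (insert('w')): buffer="glwjvwtfvwtmxg" (len 14), cursors c1@6 c2@10, authorship ....11..22....
After op 3 (delete): buffer="glwjvtfvtmxg" (len 12), cursors c1@5 c2@8, authorship ....1..2....
After op 4 (delete): buffer="glwjtftmxg" (len 10), cursors c1@4 c2@6, authorship ..........

Answer: 4 6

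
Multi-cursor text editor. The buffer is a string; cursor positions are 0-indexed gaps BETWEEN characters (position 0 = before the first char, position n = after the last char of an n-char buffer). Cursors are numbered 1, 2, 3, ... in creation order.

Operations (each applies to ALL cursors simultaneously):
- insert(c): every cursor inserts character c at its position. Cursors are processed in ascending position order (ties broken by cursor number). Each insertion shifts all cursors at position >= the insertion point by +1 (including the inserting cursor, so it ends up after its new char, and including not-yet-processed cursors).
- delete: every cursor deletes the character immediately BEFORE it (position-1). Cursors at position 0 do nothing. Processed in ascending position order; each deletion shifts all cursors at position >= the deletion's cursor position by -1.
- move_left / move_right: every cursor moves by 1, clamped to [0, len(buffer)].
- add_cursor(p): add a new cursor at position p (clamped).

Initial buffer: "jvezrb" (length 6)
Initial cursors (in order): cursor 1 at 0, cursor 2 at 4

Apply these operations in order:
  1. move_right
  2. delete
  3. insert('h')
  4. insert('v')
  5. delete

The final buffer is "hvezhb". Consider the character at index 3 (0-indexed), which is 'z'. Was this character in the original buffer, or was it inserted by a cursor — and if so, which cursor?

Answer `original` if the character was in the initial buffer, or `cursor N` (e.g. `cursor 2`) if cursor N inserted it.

Answer: original

Derivation:
After op 1 (move_right): buffer="jvezrb" (len 6), cursors c1@1 c2@5, authorship ......
After op 2 (delete): buffer="vezb" (len 4), cursors c1@0 c2@3, authorship ....
After op 3 (insert('h')): buffer="hvezhb" (len 6), cursors c1@1 c2@5, authorship 1...2.
After op 4 (insert('v')): buffer="hvvezhvb" (len 8), cursors c1@2 c2@7, authorship 11...22.
After op 5 (delete): buffer="hvezhb" (len 6), cursors c1@1 c2@5, authorship 1...2.
Authorship (.=original, N=cursor N): 1 . . . 2 .
Index 3: author = original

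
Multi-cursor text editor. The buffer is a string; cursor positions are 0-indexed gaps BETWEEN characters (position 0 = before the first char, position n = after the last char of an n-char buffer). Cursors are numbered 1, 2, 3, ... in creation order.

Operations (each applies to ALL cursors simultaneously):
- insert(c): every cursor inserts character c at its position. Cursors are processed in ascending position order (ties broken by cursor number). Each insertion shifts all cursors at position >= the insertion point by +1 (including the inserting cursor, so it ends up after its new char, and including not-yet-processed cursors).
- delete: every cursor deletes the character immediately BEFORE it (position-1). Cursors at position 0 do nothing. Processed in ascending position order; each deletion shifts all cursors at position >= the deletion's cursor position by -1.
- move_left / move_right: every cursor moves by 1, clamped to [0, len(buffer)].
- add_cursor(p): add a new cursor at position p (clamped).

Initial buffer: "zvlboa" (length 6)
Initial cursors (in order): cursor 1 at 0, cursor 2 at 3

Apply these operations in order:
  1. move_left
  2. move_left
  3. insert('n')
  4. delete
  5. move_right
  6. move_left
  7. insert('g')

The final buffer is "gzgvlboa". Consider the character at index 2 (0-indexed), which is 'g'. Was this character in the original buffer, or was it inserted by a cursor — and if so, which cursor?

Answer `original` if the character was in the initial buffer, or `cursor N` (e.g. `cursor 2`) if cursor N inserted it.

Answer: cursor 2

Derivation:
After op 1 (move_left): buffer="zvlboa" (len 6), cursors c1@0 c2@2, authorship ......
After op 2 (move_left): buffer="zvlboa" (len 6), cursors c1@0 c2@1, authorship ......
After op 3 (insert('n')): buffer="nznvlboa" (len 8), cursors c1@1 c2@3, authorship 1.2.....
After op 4 (delete): buffer="zvlboa" (len 6), cursors c1@0 c2@1, authorship ......
After op 5 (move_right): buffer="zvlboa" (len 6), cursors c1@1 c2@2, authorship ......
After op 6 (move_left): buffer="zvlboa" (len 6), cursors c1@0 c2@1, authorship ......
After op 7 (insert('g')): buffer="gzgvlboa" (len 8), cursors c1@1 c2@3, authorship 1.2.....
Authorship (.=original, N=cursor N): 1 . 2 . . . . .
Index 2: author = 2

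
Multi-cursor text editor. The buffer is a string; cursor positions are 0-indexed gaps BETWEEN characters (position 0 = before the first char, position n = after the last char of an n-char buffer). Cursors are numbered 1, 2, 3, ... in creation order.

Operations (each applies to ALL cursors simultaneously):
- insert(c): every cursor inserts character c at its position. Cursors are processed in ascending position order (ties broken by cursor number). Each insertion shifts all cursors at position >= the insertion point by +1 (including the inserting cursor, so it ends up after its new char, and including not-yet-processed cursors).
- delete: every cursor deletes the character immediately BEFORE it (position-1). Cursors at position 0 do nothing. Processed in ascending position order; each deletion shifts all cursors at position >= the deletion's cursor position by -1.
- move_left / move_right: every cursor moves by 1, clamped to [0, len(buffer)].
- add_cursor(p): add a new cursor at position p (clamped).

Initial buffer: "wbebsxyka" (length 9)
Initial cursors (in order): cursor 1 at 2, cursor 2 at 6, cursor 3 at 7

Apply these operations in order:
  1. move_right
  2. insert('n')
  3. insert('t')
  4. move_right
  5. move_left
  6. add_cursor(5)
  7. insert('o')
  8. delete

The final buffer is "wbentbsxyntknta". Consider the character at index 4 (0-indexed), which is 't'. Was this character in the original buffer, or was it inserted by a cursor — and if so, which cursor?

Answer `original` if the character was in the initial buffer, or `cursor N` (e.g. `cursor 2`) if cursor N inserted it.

Answer: cursor 1

Derivation:
After op 1 (move_right): buffer="wbebsxyka" (len 9), cursors c1@3 c2@7 c3@8, authorship .........
After op 2 (insert('n')): buffer="wbenbsxynkna" (len 12), cursors c1@4 c2@9 c3@11, authorship ...1....2.3.
After op 3 (insert('t')): buffer="wbentbsxyntknta" (len 15), cursors c1@5 c2@11 c3@14, authorship ...11....22.33.
After op 4 (move_right): buffer="wbentbsxyntknta" (len 15), cursors c1@6 c2@12 c3@15, authorship ...11....22.33.
After op 5 (move_left): buffer="wbentbsxyntknta" (len 15), cursors c1@5 c2@11 c3@14, authorship ...11....22.33.
After op 6 (add_cursor(5)): buffer="wbentbsxyntknta" (len 15), cursors c1@5 c4@5 c2@11 c3@14, authorship ...11....22.33.
After op 7 (insert('o')): buffer="wbentoobsxyntokntoa" (len 19), cursors c1@7 c4@7 c2@14 c3@18, authorship ...1114....222.333.
After op 8 (delete): buffer="wbentbsxyntknta" (len 15), cursors c1@5 c4@5 c2@11 c3@14, authorship ...11....22.33.
Authorship (.=original, N=cursor N): . . . 1 1 . . . . 2 2 . 3 3 .
Index 4: author = 1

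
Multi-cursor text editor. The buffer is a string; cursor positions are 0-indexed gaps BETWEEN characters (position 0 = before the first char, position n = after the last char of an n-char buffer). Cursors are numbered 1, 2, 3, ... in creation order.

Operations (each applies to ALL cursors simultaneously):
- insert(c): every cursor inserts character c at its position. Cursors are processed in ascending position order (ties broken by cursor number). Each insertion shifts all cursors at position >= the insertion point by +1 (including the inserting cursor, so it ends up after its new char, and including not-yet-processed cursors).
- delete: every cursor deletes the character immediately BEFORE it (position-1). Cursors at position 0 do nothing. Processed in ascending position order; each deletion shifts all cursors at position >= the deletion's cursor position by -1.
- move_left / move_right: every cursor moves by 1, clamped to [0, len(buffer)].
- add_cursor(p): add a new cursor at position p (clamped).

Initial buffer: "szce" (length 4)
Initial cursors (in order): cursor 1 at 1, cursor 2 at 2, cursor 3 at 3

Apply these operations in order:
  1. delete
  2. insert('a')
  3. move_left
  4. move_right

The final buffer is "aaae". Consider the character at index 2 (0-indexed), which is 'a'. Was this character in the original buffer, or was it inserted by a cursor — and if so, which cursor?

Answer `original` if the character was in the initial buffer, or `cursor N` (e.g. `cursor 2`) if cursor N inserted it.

After op 1 (delete): buffer="e" (len 1), cursors c1@0 c2@0 c3@0, authorship .
After op 2 (insert('a')): buffer="aaae" (len 4), cursors c1@3 c2@3 c3@3, authorship 123.
After op 3 (move_left): buffer="aaae" (len 4), cursors c1@2 c2@2 c3@2, authorship 123.
After op 4 (move_right): buffer="aaae" (len 4), cursors c1@3 c2@3 c3@3, authorship 123.
Authorship (.=original, N=cursor N): 1 2 3 .
Index 2: author = 3

Answer: cursor 3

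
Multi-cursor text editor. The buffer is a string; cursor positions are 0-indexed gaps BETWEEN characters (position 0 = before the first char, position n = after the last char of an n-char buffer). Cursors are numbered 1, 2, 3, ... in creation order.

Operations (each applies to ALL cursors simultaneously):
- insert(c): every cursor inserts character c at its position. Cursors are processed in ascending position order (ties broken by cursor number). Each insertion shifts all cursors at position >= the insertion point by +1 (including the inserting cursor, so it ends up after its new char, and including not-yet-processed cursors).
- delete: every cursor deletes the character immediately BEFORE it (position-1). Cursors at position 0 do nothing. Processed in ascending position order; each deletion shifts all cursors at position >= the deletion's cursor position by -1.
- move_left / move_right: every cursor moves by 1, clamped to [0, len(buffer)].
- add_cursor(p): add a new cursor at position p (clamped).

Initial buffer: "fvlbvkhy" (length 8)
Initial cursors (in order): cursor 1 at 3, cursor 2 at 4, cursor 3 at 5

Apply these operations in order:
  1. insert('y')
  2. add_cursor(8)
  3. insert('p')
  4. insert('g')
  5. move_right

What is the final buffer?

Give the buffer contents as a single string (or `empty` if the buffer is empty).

After op 1 (insert('y')): buffer="fvlybyvykhy" (len 11), cursors c1@4 c2@6 c3@8, authorship ...1.2.3...
After op 2 (add_cursor(8)): buffer="fvlybyvykhy" (len 11), cursors c1@4 c2@6 c3@8 c4@8, authorship ...1.2.3...
After op 3 (insert('p')): buffer="fvlypbypvyppkhy" (len 15), cursors c1@5 c2@8 c3@12 c4@12, authorship ...11.22.334...
After op 4 (insert('g')): buffer="fvlypgbypgvyppggkhy" (len 19), cursors c1@6 c2@10 c3@16 c4@16, authorship ...111.222.33434...
After op 5 (move_right): buffer="fvlypgbypgvyppggkhy" (len 19), cursors c1@7 c2@11 c3@17 c4@17, authorship ...111.222.33434...

Answer: fvlypgbypgvyppggkhy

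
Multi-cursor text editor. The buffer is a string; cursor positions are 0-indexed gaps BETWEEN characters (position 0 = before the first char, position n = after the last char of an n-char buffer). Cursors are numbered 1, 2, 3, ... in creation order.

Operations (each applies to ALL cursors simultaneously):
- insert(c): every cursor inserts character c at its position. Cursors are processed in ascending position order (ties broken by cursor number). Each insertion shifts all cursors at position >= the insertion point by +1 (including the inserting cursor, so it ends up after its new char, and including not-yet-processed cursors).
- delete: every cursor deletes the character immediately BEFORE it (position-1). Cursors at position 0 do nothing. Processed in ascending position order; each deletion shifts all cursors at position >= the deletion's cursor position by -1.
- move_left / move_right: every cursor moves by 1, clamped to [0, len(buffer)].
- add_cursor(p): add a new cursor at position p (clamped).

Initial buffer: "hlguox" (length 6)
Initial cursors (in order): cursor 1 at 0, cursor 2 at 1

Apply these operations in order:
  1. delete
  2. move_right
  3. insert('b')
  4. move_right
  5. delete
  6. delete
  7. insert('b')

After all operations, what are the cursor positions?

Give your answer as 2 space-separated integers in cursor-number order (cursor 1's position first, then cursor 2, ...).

After op 1 (delete): buffer="lguox" (len 5), cursors c1@0 c2@0, authorship .....
After op 2 (move_right): buffer="lguox" (len 5), cursors c1@1 c2@1, authorship .....
After op 3 (insert('b')): buffer="lbbguox" (len 7), cursors c1@3 c2@3, authorship .12....
After op 4 (move_right): buffer="lbbguox" (len 7), cursors c1@4 c2@4, authorship .12....
After op 5 (delete): buffer="lbuox" (len 5), cursors c1@2 c2@2, authorship .1...
After op 6 (delete): buffer="uox" (len 3), cursors c1@0 c2@0, authorship ...
After op 7 (insert('b')): buffer="bbuox" (len 5), cursors c1@2 c2@2, authorship 12...

Answer: 2 2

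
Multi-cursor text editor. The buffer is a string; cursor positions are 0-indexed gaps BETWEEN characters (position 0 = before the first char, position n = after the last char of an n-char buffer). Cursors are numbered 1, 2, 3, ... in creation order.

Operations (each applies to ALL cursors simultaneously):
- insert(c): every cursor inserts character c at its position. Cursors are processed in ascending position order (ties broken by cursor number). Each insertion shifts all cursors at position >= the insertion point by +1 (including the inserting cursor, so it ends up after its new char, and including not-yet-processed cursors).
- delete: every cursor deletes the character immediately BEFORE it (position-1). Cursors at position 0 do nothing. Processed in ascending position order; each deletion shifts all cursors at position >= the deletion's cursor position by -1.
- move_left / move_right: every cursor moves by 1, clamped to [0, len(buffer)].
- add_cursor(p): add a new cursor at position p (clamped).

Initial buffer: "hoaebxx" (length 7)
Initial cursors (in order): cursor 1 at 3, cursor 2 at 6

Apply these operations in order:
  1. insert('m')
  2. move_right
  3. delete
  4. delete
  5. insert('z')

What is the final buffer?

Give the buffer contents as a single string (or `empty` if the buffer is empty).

After op 1 (insert('m')): buffer="hoamebxmx" (len 9), cursors c1@4 c2@8, authorship ...1...2.
After op 2 (move_right): buffer="hoamebxmx" (len 9), cursors c1@5 c2@9, authorship ...1...2.
After op 3 (delete): buffer="hoambxm" (len 7), cursors c1@4 c2@7, authorship ...1..2
After op 4 (delete): buffer="hoabx" (len 5), cursors c1@3 c2@5, authorship .....
After op 5 (insert('z')): buffer="hoazbxz" (len 7), cursors c1@4 c2@7, authorship ...1..2

Answer: hoazbxz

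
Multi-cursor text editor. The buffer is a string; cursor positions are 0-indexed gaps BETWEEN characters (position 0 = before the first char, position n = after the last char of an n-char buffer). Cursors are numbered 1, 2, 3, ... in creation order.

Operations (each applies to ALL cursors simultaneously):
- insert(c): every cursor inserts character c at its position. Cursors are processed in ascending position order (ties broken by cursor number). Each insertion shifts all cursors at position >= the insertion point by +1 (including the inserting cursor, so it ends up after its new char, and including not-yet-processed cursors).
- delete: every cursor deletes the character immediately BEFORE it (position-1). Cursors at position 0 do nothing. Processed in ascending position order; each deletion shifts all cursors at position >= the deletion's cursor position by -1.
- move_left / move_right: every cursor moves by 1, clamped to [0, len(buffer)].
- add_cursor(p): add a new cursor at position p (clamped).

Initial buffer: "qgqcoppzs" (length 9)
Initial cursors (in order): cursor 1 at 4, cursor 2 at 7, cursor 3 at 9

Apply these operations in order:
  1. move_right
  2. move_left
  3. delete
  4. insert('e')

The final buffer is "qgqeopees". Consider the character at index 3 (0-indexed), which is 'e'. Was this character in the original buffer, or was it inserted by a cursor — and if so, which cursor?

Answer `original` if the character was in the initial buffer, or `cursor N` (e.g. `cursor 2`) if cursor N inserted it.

After op 1 (move_right): buffer="qgqcoppzs" (len 9), cursors c1@5 c2@8 c3@9, authorship .........
After op 2 (move_left): buffer="qgqcoppzs" (len 9), cursors c1@4 c2@7 c3@8, authorship .........
After op 3 (delete): buffer="qgqops" (len 6), cursors c1@3 c2@5 c3@5, authorship ......
After op 4 (insert('e')): buffer="qgqeopees" (len 9), cursors c1@4 c2@8 c3@8, authorship ...1..23.
Authorship (.=original, N=cursor N): . . . 1 . . 2 3 .
Index 3: author = 1

Answer: cursor 1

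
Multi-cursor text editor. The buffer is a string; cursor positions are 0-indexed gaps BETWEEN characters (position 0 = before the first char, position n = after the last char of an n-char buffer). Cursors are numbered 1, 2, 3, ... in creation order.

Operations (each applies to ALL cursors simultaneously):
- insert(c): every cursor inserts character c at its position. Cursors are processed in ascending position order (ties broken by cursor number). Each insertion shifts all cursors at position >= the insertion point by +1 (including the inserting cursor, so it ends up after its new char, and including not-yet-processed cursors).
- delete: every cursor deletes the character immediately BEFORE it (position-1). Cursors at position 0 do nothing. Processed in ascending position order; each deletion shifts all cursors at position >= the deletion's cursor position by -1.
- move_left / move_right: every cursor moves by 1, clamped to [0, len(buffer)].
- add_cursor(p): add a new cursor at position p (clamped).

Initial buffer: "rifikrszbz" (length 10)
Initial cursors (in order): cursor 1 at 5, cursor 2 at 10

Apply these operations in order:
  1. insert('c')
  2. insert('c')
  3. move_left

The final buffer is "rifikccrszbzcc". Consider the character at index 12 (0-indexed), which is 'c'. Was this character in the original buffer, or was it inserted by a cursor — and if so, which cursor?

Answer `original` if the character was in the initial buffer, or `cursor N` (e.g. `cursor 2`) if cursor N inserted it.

After op 1 (insert('c')): buffer="rifikcrszbzc" (len 12), cursors c1@6 c2@12, authorship .....1.....2
After op 2 (insert('c')): buffer="rifikccrszbzcc" (len 14), cursors c1@7 c2@14, authorship .....11.....22
After op 3 (move_left): buffer="rifikccrszbzcc" (len 14), cursors c1@6 c2@13, authorship .....11.....22
Authorship (.=original, N=cursor N): . . . . . 1 1 . . . . . 2 2
Index 12: author = 2

Answer: cursor 2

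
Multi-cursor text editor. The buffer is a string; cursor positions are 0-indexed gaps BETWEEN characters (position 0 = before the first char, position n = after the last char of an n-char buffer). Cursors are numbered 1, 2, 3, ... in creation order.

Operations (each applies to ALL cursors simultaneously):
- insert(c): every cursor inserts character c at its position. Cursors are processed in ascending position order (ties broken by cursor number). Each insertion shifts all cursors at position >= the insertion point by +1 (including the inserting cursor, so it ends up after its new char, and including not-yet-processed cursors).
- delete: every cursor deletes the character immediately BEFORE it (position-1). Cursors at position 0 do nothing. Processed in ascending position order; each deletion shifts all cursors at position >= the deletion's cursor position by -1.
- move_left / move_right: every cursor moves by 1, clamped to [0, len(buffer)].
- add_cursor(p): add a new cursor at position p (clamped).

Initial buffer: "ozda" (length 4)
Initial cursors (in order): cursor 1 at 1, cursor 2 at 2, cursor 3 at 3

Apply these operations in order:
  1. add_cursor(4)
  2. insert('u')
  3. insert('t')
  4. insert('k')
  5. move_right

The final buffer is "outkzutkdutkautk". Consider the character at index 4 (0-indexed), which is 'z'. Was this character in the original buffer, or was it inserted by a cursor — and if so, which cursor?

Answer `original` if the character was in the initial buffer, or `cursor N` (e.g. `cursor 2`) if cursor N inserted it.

After op 1 (add_cursor(4)): buffer="ozda" (len 4), cursors c1@1 c2@2 c3@3 c4@4, authorship ....
After op 2 (insert('u')): buffer="ouzuduau" (len 8), cursors c1@2 c2@4 c3@6 c4@8, authorship .1.2.3.4
After op 3 (insert('t')): buffer="outzutdutaut" (len 12), cursors c1@3 c2@6 c3@9 c4@12, authorship .11.22.33.44
After op 4 (insert('k')): buffer="outkzutkdutkautk" (len 16), cursors c1@4 c2@8 c3@12 c4@16, authorship .111.222.333.444
After op 5 (move_right): buffer="outkzutkdutkautk" (len 16), cursors c1@5 c2@9 c3@13 c4@16, authorship .111.222.333.444
Authorship (.=original, N=cursor N): . 1 1 1 . 2 2 2 . 3 3 3 . 4 4 4
Index 4: author = original

Answer: original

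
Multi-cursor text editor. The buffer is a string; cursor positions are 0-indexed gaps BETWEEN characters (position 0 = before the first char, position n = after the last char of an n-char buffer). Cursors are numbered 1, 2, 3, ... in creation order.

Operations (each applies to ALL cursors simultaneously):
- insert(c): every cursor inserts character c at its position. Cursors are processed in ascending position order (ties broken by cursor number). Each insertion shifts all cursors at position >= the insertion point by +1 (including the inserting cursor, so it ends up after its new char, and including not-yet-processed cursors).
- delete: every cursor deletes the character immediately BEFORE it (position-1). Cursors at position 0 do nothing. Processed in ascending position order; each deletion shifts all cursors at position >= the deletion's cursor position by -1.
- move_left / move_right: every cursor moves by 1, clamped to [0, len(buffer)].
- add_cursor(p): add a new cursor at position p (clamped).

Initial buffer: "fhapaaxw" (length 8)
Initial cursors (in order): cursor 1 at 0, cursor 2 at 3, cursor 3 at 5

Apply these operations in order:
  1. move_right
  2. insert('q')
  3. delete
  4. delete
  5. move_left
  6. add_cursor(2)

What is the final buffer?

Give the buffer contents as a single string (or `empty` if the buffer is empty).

Answer: haaxw

Derivation:
After op 1 (move_right): buffer="fhapaaxw" (len 8), cursors c1@1 c2@4 c3@6, authorship ........
After op 2 (insert('q')): buffer="fqhapqaaqxw" (len 11), cursors c1@2 c2@6 c3@9, authorship .1...2..3..
After op 3 (delete): buffer="fhapaaxw" (len 8), cursors c1@1 c2@4 c3@6, authorship ........
After op 4 (delete): buffer="haaxw" (len 5), cursors c1@0 c2@2 c3@3, authorship .....
After op 5 (move_left): buffer="haaxw" (len 5), cursors c1@0 c2@1 c3@2, authorship .....
After op 6 (add_cursor(2)): buffer="haaxw" (len 5), cursors c1@0 c2@1 c3@2 c4@2, authorship .....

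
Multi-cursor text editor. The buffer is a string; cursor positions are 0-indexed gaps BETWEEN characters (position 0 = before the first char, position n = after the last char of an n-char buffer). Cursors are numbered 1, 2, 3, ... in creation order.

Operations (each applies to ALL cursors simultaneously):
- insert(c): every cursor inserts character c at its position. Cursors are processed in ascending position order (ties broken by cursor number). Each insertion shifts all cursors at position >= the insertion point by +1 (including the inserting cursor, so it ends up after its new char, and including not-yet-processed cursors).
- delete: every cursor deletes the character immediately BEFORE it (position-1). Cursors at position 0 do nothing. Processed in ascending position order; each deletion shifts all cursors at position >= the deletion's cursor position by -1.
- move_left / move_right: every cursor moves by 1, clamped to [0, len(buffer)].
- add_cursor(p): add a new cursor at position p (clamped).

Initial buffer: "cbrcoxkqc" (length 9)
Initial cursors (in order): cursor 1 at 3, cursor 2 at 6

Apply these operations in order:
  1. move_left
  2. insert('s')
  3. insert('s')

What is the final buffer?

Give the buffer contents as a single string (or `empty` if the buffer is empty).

After op 1 (move_left): buffer="cbrcoxkqc" (len 9), cursors c1@2 c2@5, authorship .........
After op 2 (insert('s')): buffer="cbsrcosxkqc" (len 11), cursors c1@3 c2@7, authorship ..1...2....
After op 3 (insert('s')): buffer="cbssrcossxkqc" (len 13), cursors c1@4 c2@9, authorship ..11...22....

Answer: cbssrcossxkqc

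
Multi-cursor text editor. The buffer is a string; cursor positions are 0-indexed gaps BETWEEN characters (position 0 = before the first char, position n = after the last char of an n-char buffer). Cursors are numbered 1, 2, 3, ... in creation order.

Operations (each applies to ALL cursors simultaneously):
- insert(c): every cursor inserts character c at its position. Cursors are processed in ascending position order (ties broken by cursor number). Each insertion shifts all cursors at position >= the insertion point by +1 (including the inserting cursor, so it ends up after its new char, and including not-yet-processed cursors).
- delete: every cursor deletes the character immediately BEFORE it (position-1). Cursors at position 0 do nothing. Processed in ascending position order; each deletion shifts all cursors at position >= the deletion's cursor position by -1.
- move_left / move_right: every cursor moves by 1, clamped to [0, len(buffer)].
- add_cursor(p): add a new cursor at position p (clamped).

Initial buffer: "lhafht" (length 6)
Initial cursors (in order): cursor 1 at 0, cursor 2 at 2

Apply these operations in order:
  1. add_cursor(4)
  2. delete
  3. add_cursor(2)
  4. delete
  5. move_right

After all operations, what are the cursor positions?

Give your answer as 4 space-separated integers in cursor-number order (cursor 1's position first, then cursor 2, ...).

Answer: 1 1 1 1

Derivation:
After op 1 (add_cursor(4)): buffer="lhafht" (len 6), cursors c1@0 c2@2 c3@4, authorship ......
After op 2 (delete): buffer="laht" (len 4), cursors c1@0 c2@1 c3@2, authorship ....
After op 3 (add_cursor(2)): buffer="laht" (len 4), cursors c1@0 c2@1 c3@2 c4@2, authorship ....
After op 4 (delete): buffer="ht" (len 2), cursors c1@0 c2@0 c3@0 c4@0, authorship ..
After op 5 (move_right): buffer="ht" (len 2), cursors c1@1 c2@1 c3@1 c4@1, authorship ..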